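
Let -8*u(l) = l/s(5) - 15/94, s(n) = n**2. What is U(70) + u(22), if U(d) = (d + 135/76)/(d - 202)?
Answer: -466946/736725 ≈ -0.63381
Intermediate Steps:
U(d) = (135/76 + d)/(-202 + d) (U(d) = (d + 135*(1/76))/(-202 + d) = (d + 135/76)/(-202 + d) = (135/76 + d)/(-202 + d))
u(l) = 15/752 - l/200 (u(l) = -(l/(5**2) - 15/94)/8 = -(l/25 - 15*1/94)/8 = -(l*(1/25) - 15/94)/8 = -(l/25 - 15/94)/8 = -(-15/94 + l/25)/8 = 15/752 - l/200)
U(70) + u(22) = (135/76 + 70)/(-202 + 70) + (15/752 - 1/200*22) = (5455/76)/(-132) + (15/752 - 11/100) = -1/132*5455/76 - 1693/18800 = -5455/10032 - 1693/18800 = -466946/736725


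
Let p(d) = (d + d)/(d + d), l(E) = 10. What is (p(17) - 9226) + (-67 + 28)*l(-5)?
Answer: -9615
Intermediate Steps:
p(d) = 1 (p(d) = (2*d)/((2*d)) = (2*d)*(1/(2*d)) = 1)
(p(17) - 9226) + (-67 + 28)*l(-5) = (1 - 9226) + (-67 + 28)*10 = -9225 - 39*10 = -9225 - 390 = -9615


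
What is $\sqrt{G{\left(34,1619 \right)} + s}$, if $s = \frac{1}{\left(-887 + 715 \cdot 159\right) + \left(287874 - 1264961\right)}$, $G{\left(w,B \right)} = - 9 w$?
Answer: $\frac{i \sqrt{228580616373715}}{864289} \approx 17.493 i$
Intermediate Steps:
$s = - \frac{1}{864289}$ ($s = \frac{1}{\left(-887 + 113685\right) - 977087} = \frac{1}{112798 - 977087} = \frac{1}{-864289} = - \frac{1}{864289} \approx -1.157 \cdot 10^{-6}$)
$\sqrt{G{\left(34,1619 \right)} + s} = \sqrt{\left(-9\right) 34 - \frac{1}{864289}} = \sqrt{-306 - \frac{1}{864289}} = \sqrt{- \frac{264472435}{864289}} = \frac{i \sqrt{228580616373715}}{864289}$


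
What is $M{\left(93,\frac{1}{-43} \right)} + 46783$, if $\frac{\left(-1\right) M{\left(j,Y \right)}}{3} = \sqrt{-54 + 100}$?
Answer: $46783 - 3 \sqrt{46} \approx 46763.0$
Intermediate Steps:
$M{\left(j,Y \right)} = - 3 \sqrt{46}$ ($M{\left(j,Y \right)} = - 3 \sqrt{-54 + 100} = - 3 \sqrt{46}$)
$M{\left(93,\frac{1}{-43} \right)} + 46783 = - 3 \sqrt{46} + 46783 = 46783 - 3 \sqrt{46}$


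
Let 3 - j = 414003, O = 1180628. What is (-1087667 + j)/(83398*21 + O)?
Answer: -1501667/2931986 ≈ -0.51217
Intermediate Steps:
j = -414000 (j = 3 - 1*414003 = 3 - 414003 = -414000)
(-1087667 + j)/(83398*21 + O) = (-1087667 - 414000)/(83398*21 + 1180628) = -1501667/(1751358 + 1180628) = -1501667/2931986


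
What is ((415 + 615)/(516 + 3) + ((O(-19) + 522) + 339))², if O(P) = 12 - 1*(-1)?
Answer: 206693892496/269361 ≈ 7.6735e+5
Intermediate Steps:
O(P) = 13 (O(P) = 12 + 1 = 13)
((415 + 615)/(516 + 3) + ((O(-19) + 522) + 339))² = ((415 + 615)/(516 + 3) + ((13 + 522) + 339))² = (1030/519 + (535 + 339))² = (1030*(1/519) + 874)² = (1030/519 + 874)² = (454636/519)² = 206693892496/269361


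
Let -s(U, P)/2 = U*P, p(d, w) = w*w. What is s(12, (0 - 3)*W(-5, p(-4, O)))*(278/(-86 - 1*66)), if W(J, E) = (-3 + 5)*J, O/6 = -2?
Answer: 25020/19 ≈ 1316.8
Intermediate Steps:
O = -12 (O = 6*(-2) = -12)
p(d, w) = w²
W(J, E) = 2*J
s(U, P) = -2*P*U (s(U, P) = -2*U*P = -2*P*U)
s(12, (0 - 3)*W(-5, p(-4, O)))*(278/(-86 - 1*66)) = (-2*(0 - 3)*(2*(-5))*12)*(278/(-86 - 1*66)) = (-2*(-3*(-10))*12)*(278/(-86 - 66)) = (-2*30*12)*(278/(-152)) = -200160*(-1)/152 = -720*(-139/76) = 25020/19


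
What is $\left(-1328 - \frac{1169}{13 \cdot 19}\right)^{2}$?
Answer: $\frac{108362764225}{61009} \approx 1.7762 \cdot 10^{6}$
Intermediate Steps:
$\left(-1328 - \frac{1169}{13 \cdot 19}\right)^{2} = \left(-1328 - \frac{1169}{247}\right)^{2} = \left(- \frac{329185}{247}\right)^{2} = \frac{108362764225}{61009}$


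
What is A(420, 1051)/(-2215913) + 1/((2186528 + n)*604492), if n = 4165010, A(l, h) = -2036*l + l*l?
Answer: 372273450987480719/1215413689882897064 ≈ 0.30629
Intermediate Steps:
A(l, h) = l**2 - 2036*l (A(l, h) = -2036*l + l**2 = l**2 - 2036*l)
A(420, 1051)/(-2215913) + 1/((2186528 + n)*604492) = (420*(-2036 + 420))/(-2215913) + 1/((2186528 + 4165010)*604492) = (420*(-1616))*(-1/2215913) + (1/604492)/6351538 = -678720*(-1/2215913) + (1/6351538)*(1/604492) = 96960/316559 + 1/3839453908696 = 372273450987480719/1215413689882897064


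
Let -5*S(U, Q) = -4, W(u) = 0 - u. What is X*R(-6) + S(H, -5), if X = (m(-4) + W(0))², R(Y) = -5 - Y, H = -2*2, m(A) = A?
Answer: 84/5 ≈ 16.800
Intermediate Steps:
W(u) = -u
H = -4
S(U, Q) = ⅘ (S(U, Q) = -⅕*(-4) = ⅘)
X = 16 (X = (-4 - 1*0)² = (-4 + 0)² = (-4)² = 16)
X*R(-6) + S(H, -5) = 16*(-5 - 1*(-6)) + ⅘ = 16*(-5 + 6) + ⅘ = 16*1 + ⅘ = 16 + ⅘ = 84/5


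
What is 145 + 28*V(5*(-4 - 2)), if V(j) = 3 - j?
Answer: 1069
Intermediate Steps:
145 + 28*V(5*(-4 - 2)) = 145 + 28*(3 - 5*(-4 - 2)) = 145 + 28*(3 - 5*(-6)) = 145 + 28*(3 - 1*(-30)) = 145 + 28*(3 + 30) = 145 + 28*33 = 145 + 924 = 1069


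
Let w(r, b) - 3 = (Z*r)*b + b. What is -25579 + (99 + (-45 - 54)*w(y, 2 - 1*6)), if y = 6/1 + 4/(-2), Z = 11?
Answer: -7957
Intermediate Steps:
y = 4 (y = 6*1 + 4*(-1/2) = 6 - 2 = 4)
w(r, b) = 3 + b + 11*b*r (w(r, b) = 3 + ((11*r)*b + b) = 3 + (11*b*r + b) = 3 + (b + 11*b*r) = 3 + b + 11*b*r)
-25579 + (99 + (-45 - 54)*w(y, 2 - 1*6)) = -25579 + (99 + (-45 - 54)*(3 + (2 - 1*6) + 11*(2 - 1*6)*4)) = -25579 + (99 - 99*(3 + (2 - 6) + 11*(2 - 6)*4)) = -25579 + (99 - 99*(3 - 4 + 11*(-4)*4)) = -25579 + (99 - 99*(3 - 4 - 176)) = -25579 + (99 - 99*(-177)) = -25579 + (99 + 17523) = -25579 + 17622 = -7957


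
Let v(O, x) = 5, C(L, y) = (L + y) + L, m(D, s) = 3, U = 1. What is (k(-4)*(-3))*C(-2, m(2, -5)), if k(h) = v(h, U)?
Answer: 15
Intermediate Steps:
C(L, y) = y + 2*L
k(h) = 5
(k(-4)*(-3))*C(-2, m(2, -5)) = (5*(-3))*(3 + 2*(-2)) = -15*(3 - 4) = -15*(-1) = 15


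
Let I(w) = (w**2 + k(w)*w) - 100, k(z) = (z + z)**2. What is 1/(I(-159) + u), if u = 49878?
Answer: -1/16003657 ≈ -6.2486e-8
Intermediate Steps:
k(z) = 4*z**2 (k(z) = (2*z)**2 = 4*z**2)
I(w) = -100 + w**2 + 4*w**3 (I(w) = (w**2 + (4*w**2)*w) - 100 = (w**2 + 4*w**3) - 100 = -100 + w**2 + 4*w**3)
1/(I(-159) + u) = 1/((-100 + (-159)**2 + 4*(-159)**3) + 49878) = 1/((-100 + 25281 + 4*(-4019679)) + 49878) = 1/((-100 + 25281 - 16078716) + 49878) = 1/(-16053535 + 49878) = 1/(-16003657) = -1/16003657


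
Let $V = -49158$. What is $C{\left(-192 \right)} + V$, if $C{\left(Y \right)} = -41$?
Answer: $-49199$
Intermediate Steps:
$C{\left(-192 \right)} + V = -41 - 49158 = -49199$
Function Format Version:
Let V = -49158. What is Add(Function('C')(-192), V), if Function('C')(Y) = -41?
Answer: -49199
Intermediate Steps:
Add(Function('C')(-192), V) = Add(-41, -49158) = -49199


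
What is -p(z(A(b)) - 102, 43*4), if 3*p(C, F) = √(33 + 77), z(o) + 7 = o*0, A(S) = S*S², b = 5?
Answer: -√110/3 ≈ -3.4960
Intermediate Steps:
A(S) = S³
z(o) = -7 (z(o) = -7 + o*0 = -7 + 0 = -7)
p(C, F) = √110/3 (p(C, F) = √(33 + 77)/3 = √110/3)
-p(z(A(b)) - 102, 43*4) = -√110/3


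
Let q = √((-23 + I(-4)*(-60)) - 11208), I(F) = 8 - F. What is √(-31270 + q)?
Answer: √(-31270 + I*√11951) ≈ 0.3091 + 176.83*I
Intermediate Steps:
q = I*√11951 (q = √((-23 + (8 - 1*(-4))*(-60)) - 11208) = √((-23 + (8 + 4)*(-60)) - 11208) = √((-23 + 12*(-60)) - 11208) = √((-23 - 720) - 11208) = √(-743 - 11208) = √(-11951) = I*√11951 ≈ 109.32*I)
√(-31270 + q) = √(-31270 + I*√11951)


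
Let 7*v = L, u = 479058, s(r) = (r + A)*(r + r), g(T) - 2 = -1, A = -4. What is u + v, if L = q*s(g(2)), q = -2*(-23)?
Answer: 3353130/7 ≈ 4.7902e+5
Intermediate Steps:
g(T) = 1 (g(T) = 2 - 1 = 1)
s(r) = 2*r*(-4 + r) (s(r) = (r - 4)*(r + r) = (-4 + r)*(2*r) = 2*r*(-4 + r))
q = 46
L = -276 (L = 46*(2*1*(-4 + 1)) = 46*(2*1*(-3)) = 46*(-6) = -276)
v = -276/7 (v = (⅐)*(-276) = -276/7 ≈ -39.429)
u + v = 479058 - 276/7 = 3353130/7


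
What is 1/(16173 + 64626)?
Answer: 1/80799 ≈ 1.2376e-5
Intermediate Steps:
1/(16173 + 64626) = 1/80799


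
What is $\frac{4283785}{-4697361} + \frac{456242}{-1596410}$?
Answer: $- \frac{4490905294606}{3749457037005} \approx -1.1977$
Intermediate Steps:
$\frac{4283785}{-4697361} + \frac{456242}{-1596410} = 4283785 \left(- \frac{1}{4697361}\right) + 456242 \left(- \frac{1}{1596410}\right) = - \frac{4283785}{4697361} - \frac{228121}{798205} = - \frac{4490905294606}{3749457037005}$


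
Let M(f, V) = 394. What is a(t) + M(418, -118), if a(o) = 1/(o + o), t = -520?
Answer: 409759/1040 ≈ 394.00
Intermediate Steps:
a(o) = 1/(2*o)
a(t) + M(418, -118) = (½)/(-520) + 394 = (½)*(-1/520) + 394 = -1/1040 + 394 = 409759/1040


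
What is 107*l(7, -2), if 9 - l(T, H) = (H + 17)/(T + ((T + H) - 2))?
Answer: 1605/2 ≈ 802.50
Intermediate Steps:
l(T, H) = 9 - (17 + H)/(-2 + H + 2*T) (l(T, H) = 9 - (H + 17)/(T + ((T + H) - 2)) = 9 - (17 + H)/(T + ((H + T) - 2)) = 9 - (17 + H)/(T + (-2 + H + T)) = 9 - (17 + H)/(-2 + H + 2*T))
107*l(7, -2) = 107*((-35 + 8*(-2) + 18*7)/(-2 - 2 + 2*7)) = 107*((-35 - 16 + 126)/(-2 - 2 + 14)) = 107*(75/10) = 107*((⅒)*75) = 107*(15/2) = 1605/2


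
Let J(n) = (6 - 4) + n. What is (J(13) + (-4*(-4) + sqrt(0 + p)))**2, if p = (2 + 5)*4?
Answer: 989 + 124*sqrt(7) ≈ 1317.1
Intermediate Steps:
J(n) = 2 + n
p = 28 (p = 7*4 = 28)
(J(13) + (-4*(-4) + sqrt(0 + p)))**2 = ((2 + 13) + (-4*(-4) + sqrt(0 + 28)))**2 = (15 + (16 + sqrt(28)))**2 = (15 + (16 + 2*sqrt(7)))**2 = (31 + 2*sqrt(7))**2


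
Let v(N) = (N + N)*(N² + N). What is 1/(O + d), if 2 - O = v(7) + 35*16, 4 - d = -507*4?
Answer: 1/690 ≈ 0.0014493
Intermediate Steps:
v(N) = 2*N*(N + N²) (v(N) = (2*N)*(N + N²) = 2*N*(N + N²))
d = 2032 (d = 4 - (-507)*4 = 4 - 1*(-2028) = 4 + 2028 = 2032)
O = -1342 (O = 2 - (2*7²*(1 + 7) + 35*16) = 2 - (2*49*8 + 560) = 2 - (784 + 560) = 2 - 1*1344 = 2 - 1344 = -1342)
1/(O + d) = 1/(-1342 + 2032) = 1/690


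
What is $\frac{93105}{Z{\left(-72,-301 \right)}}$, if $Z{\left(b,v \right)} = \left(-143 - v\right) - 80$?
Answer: $\frac{31035}{26} \approx 1193.7$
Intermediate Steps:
$Z{\left(b,v \right)} = -223 - v$
$\frac{93105}{Z{\left(-72,-301 \right)}} = \frac{93105}{-223 - -301} = \frac{93105}{-223 + 301} = \frac{93105}{78} = 93105 \cdot \frac{1}{78} = \frac{31035}{26}$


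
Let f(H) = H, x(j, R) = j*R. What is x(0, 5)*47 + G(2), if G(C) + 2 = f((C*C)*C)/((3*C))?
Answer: -⅔ ≈ -0.66667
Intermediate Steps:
x(j, R) = R*j
G(C) = -2 + C²/3 (G(C) = -2 + ((C*C)*C)/((3*C)) = -2 + (C²*C)*(1/(3*C)) = -2 + C³*(1/(3*C)) = -2 + C²/3)
x(0, 5)*47 + G(2) = (5*0)*47 + (-2 + (⅓)*2²) = 0*47 + (-2 + (⅓)*4) = 0 + (-2 + 4/3) = 0 - ⅔ = -⅔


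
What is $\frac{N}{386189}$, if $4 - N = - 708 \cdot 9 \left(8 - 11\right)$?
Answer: $- \frac{19112}{386189} \approx -0.049489$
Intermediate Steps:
$N = -19112$ ($N = 4 - - 708 \cdot 9 \left(8 - 11\right) = 4 - - 708 \cdot 9 \left(-3\right) = 4 - \left(-708\right) \left(-27\right) = 4 - 19116 = -19112$)
$\frac{N}{386189} = - \frac{19112}{386189}$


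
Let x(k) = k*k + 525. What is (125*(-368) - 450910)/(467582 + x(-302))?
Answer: -496910/559311 ≈ -0.88843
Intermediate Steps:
x(k) = 525 + k² (x(k) = k² + 525 = 525 + k²)
(125*(-368) - 450910)/(467582 + x(-302)) = (125*(-368) - 450910)/(467582 + (525 + (-302)²)) = (-46000 - 450910)/(467582 + (525 + 91204)) = -496910/(467582 + 91729) = -496910/559311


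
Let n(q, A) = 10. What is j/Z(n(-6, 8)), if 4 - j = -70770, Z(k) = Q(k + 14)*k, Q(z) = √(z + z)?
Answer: 35387*√3/60 ≈ 1021.5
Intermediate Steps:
Q(z) = √2*√z (Q(z) = √(2*z) = √2*√z)
Z(k) = k*√2*√(14 + k) (Z(k) = (√2*√(k + 14))*k = (√2*√(14 + k))*k = k*√2*√(14 + k))
j = 70774 (j = 4 - 1*(-70770) = 4 + 70770 = 70774)
j/Z(n(-6, 8)) = 70774/((10*√(28 + 2*10))) = 70774/((10*√(28 + 20))) = 70774/((10*√48)) = 70774/((10*(4*√3))) = 70774/((40*√3)) = 70774*(√3/120) = 35387*√3/60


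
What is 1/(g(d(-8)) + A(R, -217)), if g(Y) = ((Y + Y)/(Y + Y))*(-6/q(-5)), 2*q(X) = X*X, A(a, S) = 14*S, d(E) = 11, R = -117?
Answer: -25/75962 ≈ -0.00032911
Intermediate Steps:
q(X) = X**2/2 (q(X) = (X*X)/2 = X**2/2)
g(Y) = -12/25 (g(Y) = ((Y + Y)/(Y + Y))*(-6/((1/2)*(-5)**2)) = ((2*Y)/((2*Y)))*(-6/((1/2)*25)) = ((2*Y)*(1/(2*Y)))*(-6/25/2) = 1*(-6*2/25) = 1*(-12/25) = -12/25)
1/(g(d(-8)) + A(R, -217)) = 1/(-12/25 + 14*(-217)) = 1/(-12/25 - 3038) = 1/(-75962/25) = -25/75962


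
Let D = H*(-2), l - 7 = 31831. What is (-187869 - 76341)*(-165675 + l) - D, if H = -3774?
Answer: 35361066222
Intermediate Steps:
l = 31838 (l = 7 + 31831 = 31838)
D = 7548 (D = -3774*(-2) = 7548)
(-187869 - 76341)*(-165675 + l) - D = (-187869 - 76341)*(-165675 + 31838) - 1*7548 = -264210*(-133837) - 7548 = 35361073770 - 7548 = 35361066222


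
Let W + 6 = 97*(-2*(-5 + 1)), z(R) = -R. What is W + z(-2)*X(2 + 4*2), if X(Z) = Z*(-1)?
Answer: 750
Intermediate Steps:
X(Z) = -Z
W = 770 (W = -6 + 97*(-2*(-5 + 1)) = -6 + 97*(-2*(-4)) = -6 + 97*8 = -6 + 776 = 770)
W + z(-2)*X(2 + 4*2) = 770 + (-1*(-2))*(-(2 + 4*2)) = 770 + 2*(-(2 + 8)) = 770 + 2*(-1*10) = 770 + 2*(-10) = 770 - 20 = 750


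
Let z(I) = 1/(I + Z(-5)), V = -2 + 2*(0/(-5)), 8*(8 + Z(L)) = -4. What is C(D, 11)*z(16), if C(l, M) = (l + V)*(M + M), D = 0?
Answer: -88/15 ≈ -5.8667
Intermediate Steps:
Z(L) = -17/2 (Z(L) = -8 + (⅛)*(-4) = -8 - ½ = -17/2)
V = -2 (V = -2 + 2*(0*(-⅕)) = -2 + 2*0 = -2 + 0 = -2)
C(l, M) = 2*M*(-2 + l) (C(l, M) = (l - 2)*(M + M) = (-2 + l)*(2*M) = 2*M*(-2 + l))
z(I) = 1/(-17/2 + I) (z(I) = 1/(I - 17/2) = 1/(-17/2 + I))
C(D, 11)*z(16) = (2*11*(-2 + 0))*(2/(-17 + 2*16)) = (2*11*(-2))*(2/(-17 + 32)) = -88/15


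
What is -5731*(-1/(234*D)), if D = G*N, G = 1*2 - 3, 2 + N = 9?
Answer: -5731/1638 ≈ -3.4988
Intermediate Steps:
N = 7 (N = -2 + 9 = 7)
G = -1 (G = 2 - 3 = -1)
D = -7 (D = -1*7 = -7)
-5731*(-1/(234*D)) = -5731/(-13*18*(-7)) = -5731/((-234*(-7))) = -5731/1638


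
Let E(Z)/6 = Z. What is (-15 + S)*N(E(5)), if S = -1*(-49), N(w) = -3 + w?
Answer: 918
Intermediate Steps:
E(Z) = 6*Z
S = 49
(-15 + S)*N(E(5)) = (-15 + 49)*(-3 + 6*5) = 34*(-3 + 30) = 34*27 = 918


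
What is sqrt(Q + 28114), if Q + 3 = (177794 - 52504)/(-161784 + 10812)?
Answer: sqrt(160175577785286)/75486 ≈ 167.66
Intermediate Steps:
Q = -289103/75486 (Q = -3 + (177794 - 52504)/(-161784 + 10812) = -3 + 125290/(-150972) = -3 + 125290*(-1/150972) = -3 - 62645/75486 = -289103/75486 ≈ -3.8299)
sqrt(Q + 28114) = sqrt(-289103/75486 + 28114) = sqrt(2121924301/75486) = sqrt(160175577785286)/75486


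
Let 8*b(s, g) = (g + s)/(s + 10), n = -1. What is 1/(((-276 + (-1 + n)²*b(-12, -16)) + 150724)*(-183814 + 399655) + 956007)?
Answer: 1/32475313662 ≈ 3.0793e-11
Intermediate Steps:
b(s, g) = (g + s)/(8*(10 + s)) (b(s, g) = ((g + s)/(s + 10))/8 = ((g + s)/(10 + s))/8 = (g + s)/(8*(10 + s)))
1/(((-276 + (-1 + n)²*b(-12, -16)) + 150724)*(-183814 + 399655) + 956007) = 1/(((-276 + (-1 - 1)²*((-16 - 12)/(8*(10 - 12)))) + 150724)*(-183814 + 399655) + 956007) = 1/(((-276 + (-2)²*((⅛)*(-28)/(-2))) + 150724)*215841 + 956007) = 1/(((-276 + 4*((⅛)*(-½)*(-28))) + 150724)*215841 + 956007) = 1/(((-276 + 4*(7/4)) + 150724)*215841 + 956007) = 1/(((-276 + 7) + 150724)*215841 + 956007) = 1/((-269 + 150724)*215841 + 956007) = 1/(150455*215841 + 956007) = 1/(32474357655 + 956007) = 1/32475313662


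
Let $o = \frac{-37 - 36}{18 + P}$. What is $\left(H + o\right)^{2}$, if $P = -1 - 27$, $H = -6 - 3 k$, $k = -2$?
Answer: $\frac{5329}{100} \approx 53.29$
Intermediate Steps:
$H = 0$ ($H = -6 - -6 = -6 + 6 = 0$)
$P = -28$
$o = \frac{73}{10}$ ($o = \frac{-37 - 36}{18 - 28} = - \frac{73}{-10} = \left(-73\right) \left(- \frac{1}{10}\right) = \frac{73}{10} \approx 7.3$)
$\left(H + o\right)^{2} = \left(0 + \frac{73}{10}\right)^{2} = \left(\frac{73}{10}\right)^{2} = \frac{5329}{100}$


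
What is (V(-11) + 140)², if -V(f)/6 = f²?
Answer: 343396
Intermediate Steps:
V(f) = -6*f²
(V(-11) + 140)² = (-6*(-11)² + 140)² = (-6*121 + 140)² = (-726 + 140)² = (-586)² = 343396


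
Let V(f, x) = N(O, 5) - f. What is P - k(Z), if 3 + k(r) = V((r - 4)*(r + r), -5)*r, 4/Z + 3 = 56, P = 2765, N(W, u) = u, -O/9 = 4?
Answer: 412028700/148877 ≈ 2767.6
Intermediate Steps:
O = -36 (O = -9*4 = -36)
Z = 4/53 (Z = 4/(-3 + 56) = 4/53 ≈ 0.075472)
V(f, x) = 5 - f
k(r) = -3 + r*(5 - 2*r*(-4 + r)) (k(r) = -3 + (5 - (r - 4)*(r + r))*r = -3 + (5 - (-4 + r)*2*r)*r = -3 + (5 - 2*r*(-4 + r))*r = -3 + r*(5 - 2*r*(-4 + r)))
P - k(Z) = 2765 - (-3 - 1*4/53*(-5 + 2*(4/53)*(-4 + 4/53))) = 2765 - (-3 - 1*4/53*(-5 + 2*(4/53)*(-208/53))) = 2765 - (-3 - 1*4/53*(-5 - 1664/2809)) = 2765 - (-3 - 1*4/53*(-15709/2809)) = 2765 - (-3 + 62836/148877) = 2765 - 1*(-383795/148877) = 2765 + 383795/148877 = 412028700/148877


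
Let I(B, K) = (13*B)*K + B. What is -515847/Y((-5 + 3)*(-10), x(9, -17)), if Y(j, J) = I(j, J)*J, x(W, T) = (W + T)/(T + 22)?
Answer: -859745/1056 ≈ -814.15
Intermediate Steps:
I(B, K) = B + 13*B*K (I(B, K) = 13*B*K + B = B + 13*B*K)
x(W, T) = (T + W)/(22 + T)
Y(j, J) = J*j*(1 + 13*J) (Y(j, J) = (j*(1 + 13*J))*J = J*j*(1 + 13*J))
-515847/Y((-5 + 3)*(-10), x(9, -17)) = -515847*(-(22 - 17)/(10*(1 + 13*((-17 + 9)/(22 - 17)))*(-17 + 9)*(-5 + 3))) = -515847*(-1/(32*(1 + 13*(-8/5)))) = -515847*(-1/(32*(1 - 104/5))) = -515847/((-8/5*20*(-99/5))) = -515847/3168/5 = -515847*5/3168 = -859745/1056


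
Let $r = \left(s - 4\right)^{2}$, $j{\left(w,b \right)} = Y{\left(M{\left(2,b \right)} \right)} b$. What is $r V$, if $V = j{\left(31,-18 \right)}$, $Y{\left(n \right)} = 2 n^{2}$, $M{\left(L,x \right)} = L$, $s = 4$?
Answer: $0$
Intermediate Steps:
$j{\left(w,b \right)} = 8 b$ ($j{\left(w,b \right)} = 2 \cdot 2^{2} b = 2 \cdot 4 b = 8 b$)
$r = 0$ ($r = \left(4 - 4\right)^{2} = 0^{2} = 0$)
$V = -144$ ($V = 8 \left(-18\right) = -144$)
$r V = 0 \left(-144\right) = 0$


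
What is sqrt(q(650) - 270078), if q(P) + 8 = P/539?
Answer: 2*I*sqrt(400333186)/77 ≈ 519.7*I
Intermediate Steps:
q(P) = -8 + P/539
sqrt(q(650) - 270078) = sqrt((-8 + (1/539)*650) - 270078) = sqrt((-8 + 650/539) - 270078) = sqrt(-3662/539 - 270078) = sqrt(-145575704/539) = 2*I*sqrt(400333186)/77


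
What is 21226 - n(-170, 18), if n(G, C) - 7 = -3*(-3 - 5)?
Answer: 21195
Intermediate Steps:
n(G, C) = 31 (n(G, C) = 7 - 3*(-3 - 5) = 7 - 3*(-8) = 7 + 24 = 31)
21226 - n(-170, 18) = 21226 - 1*31 = 21226 - 31 = 21195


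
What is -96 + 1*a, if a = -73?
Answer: -169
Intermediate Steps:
-96 + 1*a = -96 + 1*(-73) = -96 - 73 = -169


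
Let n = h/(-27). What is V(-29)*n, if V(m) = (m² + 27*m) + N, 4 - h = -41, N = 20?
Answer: -130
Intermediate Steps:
h = 45 (h = 4 - 1*(-41) = 4 + 41 = 45)
V(m) = 20 + m² + 27*m (V(m) = (m² + 27*m) + 20 = 20 + m² + 27*m)
n = -5/3 (n = 45/(-27) = 45*(-1/27) = -5/3 ≈ -1.6667)
V(-29)*n = (20 + (-29)² + 27*(-29))*(-5/3) = (20 + 841 - 783)*(-5/3) = 78*(-5/3) = -130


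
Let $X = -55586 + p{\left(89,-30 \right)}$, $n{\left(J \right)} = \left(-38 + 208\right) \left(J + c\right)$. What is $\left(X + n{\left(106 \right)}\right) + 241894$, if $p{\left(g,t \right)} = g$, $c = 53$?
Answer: $213427$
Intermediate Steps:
$n{\left(J \right)} = 9010 + 170 J$ ($n{\left(J \right)} = \left(-38 + 208\right) \left(J + 53\right) = 170 \left(53 + J\right) = 9010 + 170 J$)
$X = -55497$ ($X = -55586 + 89 = -55497$)
$\left(X + n{\left(106 \right)}\right) + 241894 = \left(-55497 + \left(9010 + 170 \cdot 106\right)\right) + 241894 = \left(-55497 + \left(9010 + 18020\right)\right) + 241894 = \left(-55497 + 27030\right) + 241894 = -28467 + 241894 = 213427$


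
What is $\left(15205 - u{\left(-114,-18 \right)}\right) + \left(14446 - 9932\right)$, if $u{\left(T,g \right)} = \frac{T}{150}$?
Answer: $\frac{492994}{25} \approx 19720.0$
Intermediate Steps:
$u{\left(T,g \right)} = \frac{T}{150}$ ($u{\left(T,g \right)} = T \frac{1}{150} = \frac{T}{150}$)
$\left(15205 - u{\left(-114,-18 \right)}\right) + \left(14446 - 9932\right) = \left(15205 - \frac{1}{150} \left(-114\right)\right) + \left(14446 - 9932\right) = \left(15205 - - \frac{19}{25}\right) + \left(14446 - 9932\right) = \left(15205 + \frac{19}{25}\right) + 4514 = \frac{380144}{25} + 4514 = \frac{492994}{25}$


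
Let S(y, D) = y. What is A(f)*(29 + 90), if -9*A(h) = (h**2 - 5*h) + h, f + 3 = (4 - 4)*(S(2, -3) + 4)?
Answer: -833/3 ≈ -277.67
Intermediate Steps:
f = -3 (f = -3 + (4 - 4)*(2 + 4) = -3 + 0*6 = -3 + 0 = -3)
A(h) = -h**2/9 + 4*h/9 (A(h) = -((h**2 - 5*h) + h)/9 = -(h**2 - 4*h)/9 = -h**2/9 + 4*h/9)
A(f)*(29 + 90) = ((1/9)*(-3)*(4 - 1*(-3)))*(29 + 90) = ((1/9)*(-3)*(4 + 3))*119 = ((1/9)*(-3)*7)*119 = -7/3*119 = -833/3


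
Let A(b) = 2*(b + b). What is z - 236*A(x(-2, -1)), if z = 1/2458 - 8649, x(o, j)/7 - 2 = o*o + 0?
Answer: -118714025/2458 ≈ -48297.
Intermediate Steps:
x(o, j) = 14 + 7*o**2 (x(o, j) = 14 + 7*(o*o + 0) = 14 + 7*(o**2 + 0) = 14 + 7*o**2)
A(b) = 4*b (A(b) = 2*(2*b) = 4*b)
z = -21259241/2458 (z = 1/2458 - 8649 = -21259241/2458 ≈ -8649.0)
z - 236*A(x(-2, -1)) = -21259241/2458 - 236*4*(14 + 7*(-2)**2) = -21259241/2458 - 236*4*(14 + 7*4) = -21259241/2458 - 236*4*(14 + 28) = -21259241/2458 - 236*4*42 = -21259241/2458 - 236*168 = -21259241/2458 - 1*39648 = -21259241/2458 - 39648 = -118714025/2458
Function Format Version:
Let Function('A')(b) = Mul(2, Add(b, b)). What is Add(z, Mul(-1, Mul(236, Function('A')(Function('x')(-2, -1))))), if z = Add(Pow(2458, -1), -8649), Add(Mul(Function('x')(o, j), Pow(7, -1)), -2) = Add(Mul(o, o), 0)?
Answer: Rational(-118714025, 2458) ≈ -48297.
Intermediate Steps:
Function('x')(o, j) = Add(14, Mul(7, Pow(o, 2))) (Function('x')(o, j) = Add(14, Mul(7, Add(Mul(o, o), 0))) = Add(14, Mul(7, Add(Pow(o, 2), 0))) = Add(14, Mul(7, Pow(o, 2))))
Function('A')(b) = Mul(4, b) (Function('A')(b) = Mul(2, Mul(2, b)) = Mul(4, b))
z = Rational(-21259241, 2458) (z = Add(Rational(1, 2458), -8649) = Rational(-21259241, 2458) ≈ -8649.0)
Add(z, Mul(-1, Mul(236, Function('A')(Function('x')(-2, -1))))) = Add(Rational(-21259241, 2458), Mul(-1, Mul(236, Mul(4, Add(14, Mul(7, Pow(-2, 2))))))) = Add(Rational(-21259241, 2458), Mul(-1, Mul(236, Mul(4, Add(14, Mul(7, 4)))))) = Add(Rational(-21259241, 2458), Mul(-1, Mul(236, Mul(4, Add(14, 28))))) = Add(Rational(-21259241, 2458), Mul(-1, Mul(236, Mul(4, 42)))) = Add(Rational(-21259241, 2458), Mul(-1, Mul(236, 168))) = Add(Rational(-21259241, 2458), Mul(-1, 39648)) = Add(Rational(-21259241, 2458), -39648) = Rational(-118714025, 2458)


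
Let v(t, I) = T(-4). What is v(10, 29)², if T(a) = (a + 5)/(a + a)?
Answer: 1/64 ≈ 0.015625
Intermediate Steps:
T(a) = (5 + a)/(2*a) (T(a) = (5 + a)/((2*a)) = (5 + a)*(1/(2*a)) = (5 + a)/(2*a))
v(t, I) = -⅛ (v(t, I) = (½)*(5 - 4)/(-4) = (½)*(-¼)*1 = -⅛)
v(10, 29)² = (-⅛)² = 1/64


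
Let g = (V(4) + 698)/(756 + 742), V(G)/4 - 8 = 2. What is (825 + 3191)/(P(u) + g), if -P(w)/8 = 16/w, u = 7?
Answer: -3007984/13327 ≈ -225.71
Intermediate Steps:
V(G) = 40 (V(G) = 32 + 4*2 = 32 + 8 = 40)
P(w) = -128/w
g = 369/749 (g = (40 + 698)/(756 + 742) = 738/1498 = 738*(1/1498) = 369/749 ≈ 0.49266)
(825 + 3191)/(P(u) + g) = (825 + 3191)/(-128/7 + 369/749) = 4016/(-128*⅐ + 369/749) = 4016/(-128/7 + 369/749) = 4016/(-13327/749) = 4016*(-749/13327) = -3007984/13327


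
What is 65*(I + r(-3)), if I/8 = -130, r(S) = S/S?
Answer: -67535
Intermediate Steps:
r(S) = 1
I = -1040 (I = 8*(-130) = -1040)
65*(I + r(-3)) = 65*(-1040 + 1) = 65*(-1039) = -67535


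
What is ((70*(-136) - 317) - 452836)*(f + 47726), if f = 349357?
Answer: -183719582859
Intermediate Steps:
((70*(-136) - 317) - 452836)*(f + 47726) = ((70*(-136) - 317) - 452836)*(349357 + 47726) = ((-9520 - 317) - 452836)*397083 = (-9837 - 452836)*397083 = -462673*397083 = -183719582859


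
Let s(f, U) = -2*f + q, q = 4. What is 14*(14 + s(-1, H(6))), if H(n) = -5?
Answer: 280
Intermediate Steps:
s(f, U) = 4 - 2*f (s(f, U) = -2*f + 4 = 4 - 2*f)
14*(14 + s(-1, H(6))) = 14*(14 + (4 - 2*(-1))) = 14*(14 + (4 + 2)) = 14*(14 + 6) = 14*20 = 280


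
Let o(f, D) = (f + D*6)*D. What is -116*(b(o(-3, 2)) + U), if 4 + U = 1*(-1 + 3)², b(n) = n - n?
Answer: 0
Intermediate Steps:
o(f, D) = D*(f + 6*D) (o(f, D) = (f + 6*D)*D = D*(f + 6*D))
b(n) = 0
U = 0 (U = -4 + 1*(-1 + 3)² = -4 + 1*2² = -4 + 1*4 = -4 + 4 = 0)
-116*(b(o(-3, 2)) + U) = -116*(0 + 0) = -116*0 = 0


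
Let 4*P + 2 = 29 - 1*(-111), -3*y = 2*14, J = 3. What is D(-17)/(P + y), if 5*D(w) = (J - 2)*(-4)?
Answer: -24/755 ≈ -0.031788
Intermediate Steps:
y = -28/3 (y = -2*14/3 = -1/3*28 = -28/3 ≈ -9.3333)
P = 69/2 (P = -1/2 + (29 - 1*(-111))/4 = -1/2 + (29 + 111)/4 = -1/2 + (1/4)*140 = -1/2 + 35 = 69/2 ≈ 34.500)
D(w) = -4/5 (D(w) = ((3 - 2)*(-4))/5 = (1*(-4))/5 = (1/5)*(-4) = -4/5)
D(-17)/(P + y) = -4/(5*(69/2 - 28/3)) = -4/(5*151/6) = -4/5*6/151 = -24/755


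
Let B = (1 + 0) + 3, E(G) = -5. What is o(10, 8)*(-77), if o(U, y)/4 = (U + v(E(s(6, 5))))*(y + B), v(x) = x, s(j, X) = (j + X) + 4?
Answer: -18480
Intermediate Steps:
s(j, X) = 4 + X + j (s(j, X) = (X + j) + 4 = 4 + X + j)
B = 4 (B = 1 + 3 = 4)
o(U, y) = 4*(-5 + U)*(4 + y) (o(U, y) = 4*((U - 5)*(y + 4)) = 4*((-5 + U)*(4 + y)) = 4*(-5 + U)*(4 + y))
o(10, 8)*(-77) = (-80 - 20*8 + 16*10 + 4*10*8)*(-77) = (-80 - 160 + 160 + 320)*(-77) = 240*(-77) = -18480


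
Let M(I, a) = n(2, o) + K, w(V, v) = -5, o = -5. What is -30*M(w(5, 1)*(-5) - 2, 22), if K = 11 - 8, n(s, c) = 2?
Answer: -150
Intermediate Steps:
K = 3
M(I, a) = 5 (M(I, a) = 2 + 3 = 5)
-30*M(w(5, 1)*(-5) - 2, 22) = -30*5 = -150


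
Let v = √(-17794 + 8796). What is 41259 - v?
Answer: 41259 - I*√8998 ≈ 41259.0 - 94.858*I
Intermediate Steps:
v = I*√8998 (v = √(-8998) = I*√8998 ≈ 94.858*I)
41259 - v = 41259 - I*√8998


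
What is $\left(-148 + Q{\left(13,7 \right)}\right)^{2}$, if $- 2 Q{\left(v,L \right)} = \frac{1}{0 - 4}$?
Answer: $\frac{1399489}{64} \approx 21867.0$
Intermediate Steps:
$Q{\left(v,L \right)} = \frac{1}{8}$ ($Q{\left(v,L \right)} = - \frac{1}{2 \left(0 - 4\right)} = - \frac{1}{2 \left(-4\right)} = \left(- \frac{1}{2}\right) \left(- \frac{1}{4}\right) = \frac{1}{8}$)
$\left(-148 + Q{\left(13,7 \right)}\right)^{2} = \left(-148 + \frac{1}{8}\right)^{2} = \left(- \frac{1183}{8}\right)^{2} = \frac{1399489}{64}$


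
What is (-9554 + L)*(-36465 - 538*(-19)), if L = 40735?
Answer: -818282983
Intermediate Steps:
(-9554 + L)*(-36465 - 538*(-19)) = (-9554 + 40735)*(-36465 - 538*(-19)) = 31181*(-36465 + 10222) = 31181*(-26243) = -818282983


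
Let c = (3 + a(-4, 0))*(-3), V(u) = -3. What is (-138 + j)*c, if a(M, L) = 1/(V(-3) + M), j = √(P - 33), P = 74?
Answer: 8280/7 - 60*√41/7 ≈ 1128.0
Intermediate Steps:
j = √41 (j = √(74 - 33) = √41 ≈ 6.4031)
a(M, L) = 1/(-3 + M)
c = -60/7 (c = (3 + 1/(-3 - 4))*(-3) = (3 + 1/(-7))*(-3) = (3 - ⅐)*(-3) = (20/7)*(-3) = -60/7 ≈ -8.5714)
(-138 + j)*c = (-138 + √41)*(-60/7) = 8280/7 - 60*√41/7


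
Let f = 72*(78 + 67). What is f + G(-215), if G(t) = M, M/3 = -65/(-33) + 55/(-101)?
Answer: 11603590/1111 ≈ 10444.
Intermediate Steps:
M = 4750/1111 (M = 3*(-65/(-33) + 55/(-101)) = 3*(-65*(-1/33) + 55*(-1/101)) = 3*(65/33 - 55/101) = 3*(4750/3333) = 4750/1111 ≈ 4.2754)
G(t) = 4750/1111
f = 10440 (f = 72*145 = 10440)
f + G(-215) = 10440 + 4750/1111 = 11603590/1111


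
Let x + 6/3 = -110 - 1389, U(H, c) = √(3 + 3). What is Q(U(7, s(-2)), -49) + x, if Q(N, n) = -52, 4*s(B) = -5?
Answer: -1553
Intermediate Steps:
s(B) = -5/4 (s(B) = (¼)*(-5) = -5/4)
U(H, c) = √6
x = -1501 (x = -2 + (-110 - 1389) = -2 - 1499 = -1501)
Q(U(7, s(-2)), -49) + x = -52 - 1501 = -1553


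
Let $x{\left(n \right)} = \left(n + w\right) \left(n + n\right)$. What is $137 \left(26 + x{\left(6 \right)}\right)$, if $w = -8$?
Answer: $274$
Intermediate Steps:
$x{\left(n \right)} = 2 n \left(-8 + n\right)$ ($x{\left(n \right)} = \left(n - 8\right) \left(n + n\right) = \left(-8 + n\right) 2 n = 2 n \left(-8 + n\right)$)
$137 \left(26 + x{\left(6 \right)}\right) = 137 \left(26 + 2 \cdot 6 \left(-8 + 6\right)\right) = 137 \left(26 + 2 \cdot 6 \left(-2\right)\right) = 137 \left(26 - 24\right) = 137 \cdot 2 = 274$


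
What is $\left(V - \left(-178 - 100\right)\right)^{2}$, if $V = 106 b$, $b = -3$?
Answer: $1600$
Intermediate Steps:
$V = -318$ ($V = 106 \left(-3\right) = -318$)
$\left(V - \left(-178 - 100\right)\right)^{2} = \left(-318 - \left(-178 - 100\right)\right)^{2} = \left(-318 - -278\right)^{2} = \left(-318 + 278\right)^{2} = \left(-40\right)^{2} = 1600$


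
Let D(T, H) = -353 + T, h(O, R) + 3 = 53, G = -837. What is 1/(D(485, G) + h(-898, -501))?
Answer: 1/182 ≈ 0.0054945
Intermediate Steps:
h(O, R) = 50 (h(O, R) = -3 + 53 = 50)
1/(D(485, G) + h(-898, -501)) = 1/((-353 + 485) + 50) = 1/(132 + 50) = 1/182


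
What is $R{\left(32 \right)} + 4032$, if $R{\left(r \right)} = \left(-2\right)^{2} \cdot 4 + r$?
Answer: $4080$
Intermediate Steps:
$R{\left(r \right)} = 16 + r$ ($R{\left(r \right)} = 4 \cdot 4 + r = 16 + r$)
$R{\left(32 \right)} + 4032 = \left(16 + 32\right) + 4032 = 48 + 4032 = 4080$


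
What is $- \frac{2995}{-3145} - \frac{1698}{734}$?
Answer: $- \frac{314188}{230843} \approx -1.361$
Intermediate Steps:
$- \frac{2995}{-3145} - \frac{1698}{734} = \left(-2995\right) \left(- \frac{1}{3145}\right) - \frac{849}{367} = \frac{599}{629} - \frac{849}{367} = - \frac{314188}{230843}$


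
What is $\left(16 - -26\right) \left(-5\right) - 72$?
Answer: $-282$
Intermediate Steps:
$\left(16 - -26\right) \left(-5\right) - 72 = \left(16 + 26\right) \left(-5\right) - 72 = 42 \left(-5\right) - 72 = -210 - 72 = -282$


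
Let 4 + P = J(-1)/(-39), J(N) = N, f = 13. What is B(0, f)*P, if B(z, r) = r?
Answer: -155/3 ≈ -51.667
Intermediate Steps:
P = -155/39 (P = -4 - 1/(-39) = -4 - 1*(-1/39) = -4 + 1/39 = -155/39 ≈ -3.9744)
B(0, f)*P = 13*(-155/39) = -155/3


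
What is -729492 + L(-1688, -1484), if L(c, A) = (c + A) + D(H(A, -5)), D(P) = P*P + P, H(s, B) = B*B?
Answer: -732014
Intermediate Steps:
H(s, B) = B²
D(P) = P + P² (D(P) = P² + P = P + P²)
L(c, A) = 650 + A + c (L(c, A) = (c + A) + (-5)²*(1 + (-5)²) = (A + c) + 25*(1 + 25) = (A + c) + 25*26 = (A + c) + 650 = 650 + A + c)
-729492 + L(-1688, -1484) = -729492 + (650 - 1484 - 1688) = -729492 - 2522 = -732014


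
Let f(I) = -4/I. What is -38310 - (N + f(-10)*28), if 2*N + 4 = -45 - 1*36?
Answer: -382787/10 ≈ -38279.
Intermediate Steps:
N = -85/2 (N = -2 + (-45 - 1*36)/2 = -2 + (-45 - 36)/2 = -2 + (½)*(-81) = -2 - 81/2 = -85/2 ≈ -42.500)
-38310 - (N + f(-10)*28) = -38310 - (-85/2 - 4/(-10)*28) = -38310 - (-85/2 - 4*(-⅒)*28) = -38310 - (-85/2 + (⅖)*28) = -38310 - (-85/2 + 56/5) = -38310 - 1*(-313/10) = -38310 + 313/10 = -382787/10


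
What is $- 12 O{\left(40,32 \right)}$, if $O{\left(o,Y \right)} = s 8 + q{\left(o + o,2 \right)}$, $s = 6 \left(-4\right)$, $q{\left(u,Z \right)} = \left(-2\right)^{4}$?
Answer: $2112$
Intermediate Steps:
$q{\left(u,Z \right)} = 16$
$s = -24$
$O{\left(o,Y \right)} = -176$ ($O{\left(o,Y \right)} = \left(-24\right) 8 + 16 = -192 + 16 = -176$)
$- 12 O{\left(40,32 \right)} = \left(-12\right) \left(-176\right) = 2112$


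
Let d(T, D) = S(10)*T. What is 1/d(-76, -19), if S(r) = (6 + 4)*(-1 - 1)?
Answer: 1/1520 ≈ 0.00065789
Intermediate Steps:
S(r) = -20 (S(r) = 10*(-2) = -20)
d(T, D) = -20*T
1/d(-76, -19) = 1/(-20*(-76)) = 1/1520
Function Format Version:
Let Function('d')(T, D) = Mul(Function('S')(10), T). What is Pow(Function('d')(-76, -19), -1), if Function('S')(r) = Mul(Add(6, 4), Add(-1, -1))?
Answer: Rational(1, 1520) ≈ 0.00065789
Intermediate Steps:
Function('S')(r) = -20 (Function('S')(r) = Mul(10, -2) = -20)
Function('d')(T, D) = Mul(-20, T)
Pow(Function('d')(-76, -19), -1) = Pow(Mul(-20, -76), -1) = Pow(1520, -1) = Rational(1, 1520)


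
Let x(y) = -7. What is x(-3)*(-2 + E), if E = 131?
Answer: -903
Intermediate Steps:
x(-3)*(-2 + E) = -7*(-2 + 131) = -7*129 = -903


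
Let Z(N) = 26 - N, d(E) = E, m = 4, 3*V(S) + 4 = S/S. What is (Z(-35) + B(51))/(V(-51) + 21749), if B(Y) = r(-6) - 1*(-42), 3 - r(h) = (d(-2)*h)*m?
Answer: 29/10874 ≈ 0.0026669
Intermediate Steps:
V(S) = -1 (V(S) = -4/3 + (S/S)/3 = -4/3 + (1/3)*1 = -4/3 + 1/3 = -1)
r(h) = 3 + 8*h (r(h) = 3 - (-2*h)*4 = 3 - (-8)*h = 3 + 8*h)
B(Y) = -3 (B(Y) = (3 + 8*(-6)) - 1*(-42) = (3 - 48) + 42 = -45 + 42 = -3)
(Z(-35) + B(51))/(V(-51) + 21749) = ((26 - 1*(-35)) - 3)/(-1 + 21749) = ((26 + 35) - 3)/21748 = (61 - 3)*(1/21748) = 58*(1/21748) = 29/10874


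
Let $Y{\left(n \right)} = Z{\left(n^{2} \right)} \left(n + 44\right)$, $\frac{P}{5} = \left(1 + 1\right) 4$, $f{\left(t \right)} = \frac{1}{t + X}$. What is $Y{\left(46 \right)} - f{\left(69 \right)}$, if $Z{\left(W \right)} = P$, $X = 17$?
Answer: $\frac{309599}{86} \approx 3600.0$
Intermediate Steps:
$f{\left(t \right)} = \frac{1}{17 + t}$ ($f{\left(t \right)} = \frac{1}{t + 17} = \frac{1}{17 + t}$)
$P = 40$ ($P = 5 \left(1 + 1\right) 4 = 5 \cdot 2 \cdot 4 = 5 \cdot 8 = 40$)
$Z{\left(W \right)} = 40$
$Y{\left(n \right)} = 1760 + 40 n$ ($Y{\left(n \right)} = 40 \left(n + 44\right) = 40 \left(44 + n\right) = 1760 + 40 n$)
$Y{\left(46 \right)} - f{\left(69 \right)} = \left(1760 + 40 \cdot 46\right) - \frac{1}{17 + 69} = \left(1760 + 1840\right) - \frac{1}{86} = 3600 - \frac{1}{86} = \frac{309599}{86}$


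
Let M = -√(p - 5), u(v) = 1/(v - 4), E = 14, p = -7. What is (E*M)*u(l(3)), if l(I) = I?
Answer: 28*I*√3 ≈ 48.497*I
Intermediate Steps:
u(v) = 1/(-4 + v)
M = -2*I*√3 (M = -√(-7 - 5) = -√(-12) = -2*I*√3 ≈ -3.4641*I)
(E*M)*u(l(3)) = (14*(-2*I*√3))/(-4 + 3) = -28*I*√3/(-1) = -28*I*√3*(-1) = 28*I*√3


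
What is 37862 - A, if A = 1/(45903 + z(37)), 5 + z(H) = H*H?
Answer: 1789623153/47267 ≈ 37862.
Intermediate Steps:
z(H) = -5 + H² (z(H) = -5 + H*H = -5 + H²)
A = 1/47267 (A = 1/(45903 + (-5 + 37²)) = 1/(45903 + (-5 + 1369)) = 1/(45903 + 1364) = 1/47267 ≈ 2.1156e-5)
37862 - A = 37862 - 1*1/47267 = 37862 - 1/47267 = 1789623153/47267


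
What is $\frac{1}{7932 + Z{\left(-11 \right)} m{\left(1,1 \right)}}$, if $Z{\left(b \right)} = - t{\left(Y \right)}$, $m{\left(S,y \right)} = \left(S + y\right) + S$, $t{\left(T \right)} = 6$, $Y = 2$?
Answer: $\frac{1}{7914} \approx 0.00012636$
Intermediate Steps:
$m{\left(S,y \right)} = y + 2 S$
$Z{\left(b \right)} = -6$ ($Z{\left(b \right)} = \left(-1\right) 6 = -6$)
$\frac{1}{7932 + Z{\left(-11 \right)} m{\left(1,1 \right)}} = \frac{1}{7932 - 6 \left(1 + 2 \cdot 1\right)} = \frac{1}{7932 - 6 \left(1 + 2\right)} = \frac{1}{7932 - 18} = \frac{1}{7914}$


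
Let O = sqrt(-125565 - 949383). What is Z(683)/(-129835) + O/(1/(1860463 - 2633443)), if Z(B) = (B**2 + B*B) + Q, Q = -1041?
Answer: -40519/5645 - 1545960*I*sqrt(268737) ≈ -7.1779 - 8.0142e+8*I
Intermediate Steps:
O = 2*I*sqrt(268737) (O = sqrt(-1074948) = 2*I*sqrt(268737) ≈ 1036.8*I)
Z(B) = -1041 + 2*B**2 (Z(B) = (B**2 + B*B) - 1041 = (B**2 + B**2) - 1041 = 2*B**2 - 1041 = -1041 + 2*B**2)
Z(683)/(-129835) + O/(1/(1860463 - 2633443)) = (-1041 + 2*683**2)/(-129835) + (2*I*sqrt(268737))/(1/(1860463 - 2633443)) = (-1041 + 2*466489)*(-1/129835) + (2*I*sqrt(268737))/(1/(-772980)) = (-1041 + 932978)*(-1/129835) + (2*I*sqrt(268737))/(-1/772980) = 931937*(-1/129835) + (2*I*sqrt(268737))*(-772980) = -40519/5645 - 1545960*I*sqrt(268737)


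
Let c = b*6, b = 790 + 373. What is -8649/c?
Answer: -2883/2326 ≈ -1.2395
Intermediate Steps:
b = 1163
c = 6978 (c = 1163*6 = 6978)
-8649/c = -8649/6978 = -8649*1/6978 = -2883/2326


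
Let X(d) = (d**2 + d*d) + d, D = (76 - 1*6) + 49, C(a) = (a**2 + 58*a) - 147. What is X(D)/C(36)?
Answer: 28441/3237 ≈ 8.7862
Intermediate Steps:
C(a) = -147 + a**2 + 58*a
D = 119 (D = (76 - 6) + 49 = 70 + 49 = 119)
X(d) = d + 2*d**2 (X(d) = (d**2 + d**2) + d = 2*d**2 + d = d + 2*d**2)
X(D)/C(36) = (119*(1 + 2*119))/(-147 + 36**2 + 58*36) = (119*(1 + 238))/(-147 + 1296 + 2088) = (119*239)/3237 = 28441*(1/3237) = 28441/3237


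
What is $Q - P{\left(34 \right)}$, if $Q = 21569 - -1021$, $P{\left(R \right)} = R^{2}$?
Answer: $21434$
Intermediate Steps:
$Q = 22590$ ($Q = 21569 + 1021 = 22590$)
$Q - P{\left(34 \right)} = 22590 - 34^{2} = 22590 - 1156 = 21434$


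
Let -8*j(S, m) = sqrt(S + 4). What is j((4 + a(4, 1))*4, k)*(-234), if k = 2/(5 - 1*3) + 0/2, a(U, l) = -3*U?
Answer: 117*I*sqrt(7)/2 ≈ 154.78*I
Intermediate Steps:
k = 1 (k = 2/(5 - 3) + 0*(1/2) = 2/2 + 0 = 2*(1/2) + 0 = 1 + 0 = 1)
j(S, m) = -sqrt(4 + S)/8 (j(S, m) = -sqrt(S + 4)/8 = -sqrt(4 + S)/8)
j((4 + a(4, 1))*4, k)*(-234) = -sqrt(4 + (4 - 3*4)*4)/8*(-234) = -sqrt(4 + (4 - 12)*4)/8*(-234) = -sqrt(4 - 8*4)/8*(-234) = -sqrt(4 - 32)/8*(-234) = -I*sqrt(7)/4*(-234) = 117*I*sqrt(7)/2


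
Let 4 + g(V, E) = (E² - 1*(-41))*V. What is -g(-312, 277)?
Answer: 23952244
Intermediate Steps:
g(V, E) = -4 + V*(41 + E²) (g(V, E) = -4 + (E² - 1*(-41))*V = -4 + (E² + 41)*V = -4 + (41 + E²)*V = -4 + V*(41 + E²))
-g(-312, 277) = -(-4 + 41*(-312) - 312*277²) = -(-4 - 12792 - 312*76729) = -(-4 - 12792 - 23939448) = -1*(-23952244) = 23952244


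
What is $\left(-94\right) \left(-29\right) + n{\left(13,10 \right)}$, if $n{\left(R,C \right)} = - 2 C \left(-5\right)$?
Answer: $2826$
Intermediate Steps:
$n{\left(R,C \right)} = 10 C$
$\left(-94\right) \left(-29\right) + n{\left(13,10 \right)} = \left(-94\right) \left(-29\right) + 10 \cdot 10 = 2726 + 100 = 2826$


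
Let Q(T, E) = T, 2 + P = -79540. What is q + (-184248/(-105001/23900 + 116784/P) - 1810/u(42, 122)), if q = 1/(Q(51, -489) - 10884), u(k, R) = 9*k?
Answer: 1896923309980478294/60356748164643 ≈ 31429.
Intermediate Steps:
P = -79542 (P = -2 - 79540 = -79542)
q = -1/10833 (q = 1/(51 - 10884) = 1/(-10833) = -1/10833 ≈ -9.2310e-5)
q + (-184248/(-105001/23900 + 116784/P) - 1810/u(42, 122)) = -1/10833 + (-184248/(-105001/23900 + 116784/(-79542)) - 1810/(9*42)) = -1/10833 + (-184248/(-105001*1/23900 + 116784*(-1/79542)) - 1810/378) = -1/10833 + (-184248/(-105001/23900 - 6488/4419) - 1810*1/378) = -1/10833 + (-184248/(-619062619/105614100) - 905/189) = -1/10833 + (-184248*(-105614100/619062619) - 905/189) = -1/10833 + (19459186696800/619062619 - 905/189) = -1/10833 + 525318004860715/16714690713 = 1896923309980478294/60356748164643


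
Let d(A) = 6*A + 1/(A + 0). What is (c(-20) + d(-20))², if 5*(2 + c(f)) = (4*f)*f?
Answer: 15673681/400 ≈ 39184.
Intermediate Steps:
c(f) = -2 + 4*f²/5 (c(f) = -2 + ((4*f)*f)/5 = -2 + (4*f²)/5 = -2 + 4*f²/5)
d(A) = 1/A + 6*A (d(A) = 6*A + 1/A = 1/A + 6*A)
(c(-20) + d(-20))² = ((-2 + (⅘)*(-20)²) + (1/(-20) + 6*(-20)))² = ((-2 + (⅘)*400) + (-1/20 - 120))² = ((-2 + 320) - 2401/20)² = (318 - 2401/20)² = (3959/20)² = 15673681/400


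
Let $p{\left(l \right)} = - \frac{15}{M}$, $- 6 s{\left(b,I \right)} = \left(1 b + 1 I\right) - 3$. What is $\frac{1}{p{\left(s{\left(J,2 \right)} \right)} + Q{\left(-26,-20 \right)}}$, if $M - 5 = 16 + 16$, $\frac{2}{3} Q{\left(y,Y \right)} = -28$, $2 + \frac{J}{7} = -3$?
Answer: $- \frac{37}{1569} \approx -0.023582$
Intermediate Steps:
$J = -35$ ($J = -14 + 7 \left(-3\right) = -14 - 21 = -35$)
$Q{\left(y,Y \right)} = -42$ ($Q{\left(y,Y \right)} = \frac{3}{2} \left(-28\right) = -42$)
$s{\left(b,I \right)} = \frac{1}{2} - \frac{I}{6} - \frac{b}{6}$ ($s{\left(b,I \right)} = - \frac{\left(1 b + 1 I\right) - 3}{6} = - \frac{\left(b + I\right) - 3}{6} = - \frac{\left(I + b\right) - 3}{6} = - \frac{-3 + I + b}{6} = \frac{1}{2} - \frac{I}{6} - \frac{b}{6}$)
$M = 37$ ($M = 5 + \left(16 + 16\right) = 5 + 32 = 37$)
$p{\left(l \right)} = - \frac{15}{37}$
$\frac{1}{p{\left(s{\left(J,2 \right)} \right)} + Q{\left(-26,-20 \right)}} = \frac{1}{- \frac{15}{37} - 42} = \frac{1}{- \frac{1569}{37}} = - \frac{37}{1569}$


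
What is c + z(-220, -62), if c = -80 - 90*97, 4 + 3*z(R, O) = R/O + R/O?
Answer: -273078/31 ≈ -8809.0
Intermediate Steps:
z(R, O) = -4/3 + 2*R/(3*O) (z(R, O) = -4/3 + (R/O + R/O)/3 = -4/3 + (2*R/O)/3 = -4/3 + 2*R/(3*O))
c = -8810 (c = -80 - 8730 = -8810)
c + z(-220, -62) = -8810 + (2/3)*(-220 - 2*(-62))/(-62) = -8810 + (2/3)*(-1/62)*(-220 + 124) = -8810 + (2/3)*(-1/62)*(-96) = -8810 + 32/31 = -273078/31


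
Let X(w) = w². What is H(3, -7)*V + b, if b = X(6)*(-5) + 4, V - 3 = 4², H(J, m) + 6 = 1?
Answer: -271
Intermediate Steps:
H(J, m) = -5 (H(J, m) = -6 + 1 = -5)
V = 19 (V = 3 + 4² = 3 + 16 = 19)
b = -176 (b = 6²*(-5) + 4 = 36*(-5) + 4 = -180 + 4 = -176)
H(3, -7)*V + b = -5*19 - 176 = -95 - 176 = -271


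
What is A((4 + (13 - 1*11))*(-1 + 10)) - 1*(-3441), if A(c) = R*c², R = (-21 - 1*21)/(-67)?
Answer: 353019/67 ≈ 5268.9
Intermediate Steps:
R = 42/67 (R = (-21 - 21)*(-1/67) = -42*(-1/67) = 42/67 ≈ 0.62687)
A(c) = 42*c²/67
A((4 + (13 - 1*11))*(-1 + 10)) - 1*(-3441) = 42*((4 + (13 - 1*11))*(-1 + 10))²/67 - 1*(-3441) = 42*((4 + (13 - 11))*9)²/67 + 3441 = 42*((4 + 2)*9)²/67 + 3441 = 42*(6*9)²/67 + 3441 = (42/67)*54² + 3441 = (42/67)*2916 + 3441 = 122472/67 + 3441 = 353019/67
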